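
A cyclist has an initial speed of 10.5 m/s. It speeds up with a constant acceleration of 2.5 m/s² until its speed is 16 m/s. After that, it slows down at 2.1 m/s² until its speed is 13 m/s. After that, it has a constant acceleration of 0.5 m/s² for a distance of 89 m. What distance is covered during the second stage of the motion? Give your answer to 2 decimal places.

Phase 1 (accelerating): v₀ = 10.5 m/s, a = 2.5 m/s².
v = v₀ + at → t = (16 − 10.5) / 2.5 = 2.20 s
v² = v₀² + 2aΔx → Δx = (16² − 10.5²)/(2·2.5) = 29.1 m

Phase 2 (decelerating): v₀ = 16.0 m/s, a = -2.1 m/s².
v = v₀ + at → t = (13 − 16.0) / -2.1 = 1.43 s
v² = v₀² + 2aΔx → Δx = (13² − 16.0²)/(2·-2.1) = 20.7 m
Distance in phase 2 = 20.7 m

20.71 m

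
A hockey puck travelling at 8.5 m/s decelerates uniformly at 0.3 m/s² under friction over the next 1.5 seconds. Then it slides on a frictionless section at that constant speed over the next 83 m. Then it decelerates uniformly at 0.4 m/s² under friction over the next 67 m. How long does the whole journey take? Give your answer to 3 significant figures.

23.6 s

Phase 1 (decelerating): v₀ = 8.50 m/s, a = -0.3 m/s².
v = v₀ + at = 8.50 + (-0.3)(1.5) = 8.05 m/s
Δx = v₀t + ½at² = 8.50·1.5 + 0.5·-0.3·1.5² = 12.4 m

Phase 2 (constant speed): v₀ = 8.05 m/s, a = 0 m/s².
Constant speed: t = d/v = 83/8.05 = 10.3 s

Phase 3 (decelerating): v₀ = 8.05 m/s, a = -0.4 m/s².
v² = v₀² + 2aΔx = 8.05² + 2·-0.4·67 = 11.2 → v = 3.35 m/s
t = (v − v₀)/a = (3.35 − 8.05)/-0.4 = 11.8 s
Total time = 1.50 + 10.3 + 11.8 = 23.6 s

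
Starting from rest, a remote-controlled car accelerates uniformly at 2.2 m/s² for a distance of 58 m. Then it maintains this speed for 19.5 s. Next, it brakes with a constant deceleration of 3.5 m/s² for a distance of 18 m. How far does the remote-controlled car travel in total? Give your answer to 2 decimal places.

387.51 m

Phase 1 (accelerating): v₀ = 0 m/s, a = 2.2 m/s².
v² = v₀² + 2aΔx = 0² + 2·2.2·58 = 255 → v = 16.0 m/s
t = (v − v₀)/a = (16.0 − 0)/2.2 = 7.26 s

Phase 2 (constant speed): v₀ = 16.0 m/s, a = 0 m/s².
v = v₀ + at = 16.0 + (0)(19.5) = 16.0 m/s
Δx = v₀t + ½at² = 16.0·19.5 + 0.5·0·19.5² = 312 m

Phase 3 (decelerating): v₀ = 16.0 m/s, a = -3.5 m/s².
v² = v₀² + 2aΔx = 16.0² + 2·-3.5·18 = 129 → v = 11.4 m/s
t = (v − v₀)/a = (11.4 − 16.0)/-3.5 = 1.32 s
Total distance = 58.0 + 312 + 18.0 = 388 m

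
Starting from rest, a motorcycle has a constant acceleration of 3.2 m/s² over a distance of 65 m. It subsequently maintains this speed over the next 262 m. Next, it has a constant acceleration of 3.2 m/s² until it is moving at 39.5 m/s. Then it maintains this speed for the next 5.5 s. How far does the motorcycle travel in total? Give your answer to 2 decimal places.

Phase 1 (accelerating): v₀ = 0 m/s, a = 3.2 m/s².
v² = v₀² + 2aΔx = 0² + 2·3.2·65 = 416 → v = 20.4 m/s
t = (v − v₀)/a = (20.4 − 0)/3.2 = 6.37 s

Phase 2 (constant speed): v₀ = 20.4 m/s, a = 0 m/s².
Constant speed: t = d/v = 262/20.4 = 12.8 s

Phase 3 (accelerating): v₀ = 20.4 m/s, a = 3.2 m/s².
v = v₀ + at → t = (39.5 − 20.4) / 3.2 = 5.97 s
v² = v₀² + 2aΔx → Δx = (39.5² − 20.4²)/(2·3.2) = 179 m

Phase 4 (constant speed): v₀ = 39.5 m/s, a = 0 m/s².
v = v₀ + at = 39.5 + (0)(5.5) = 39.5 m/s
Δx = v₀t + ½at² = 39.5·5.5 + 0.5·0·5.5² = 217 m
Total distance = 65.0 + 262 + 179 + 217 = 723 m

723.04 m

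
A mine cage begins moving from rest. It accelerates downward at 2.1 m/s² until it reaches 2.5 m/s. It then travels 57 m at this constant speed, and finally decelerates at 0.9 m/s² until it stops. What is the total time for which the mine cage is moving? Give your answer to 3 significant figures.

26.8 s

Phase 1 (accelerating): v₀ = 0 m/s, a = 2.1 m/s².
v = v₀ + at → t = (2.5 − 0) / 2.1 = 1.19 s
v² = v₀² + 2aΔx → Δx = (2.5² − 0²)/(2·2.1) = 1.49 m

Phase 2 (constant speed): v₀ = 2.50 m/s, a = 0 m/s².
Constant speed: t = d/v = 57/2.50 = 22.8 s

Phase 3 (decelerating): v₀ = 2.50 m/s, a = -0.9 m/s².
v = v₀ + at → t = (0 − 2.50) / -0.9 = 2.78 s
v² = v₀² + 2aΔx → Δx = (0² − 2.50²)/(2·-0.9) = 3.47 m
Total time = 1.19 + 22.8 + 2.78 = 26.8 s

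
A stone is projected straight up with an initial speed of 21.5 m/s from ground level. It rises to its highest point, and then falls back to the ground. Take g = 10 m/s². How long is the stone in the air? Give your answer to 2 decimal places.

Phase 1 (rising): v₀ = 21.5 m/s, a = -10 m/s².
v = v₀ + at → t = (0 − 21.5) / -10 = 2.15 s
v² = v₀² + 2aΔx → Δx = (0² − 21.5²)/(2·-10) = 23.1 m

Phase 2 (falling): v₀ = 0 m/s, a = -10 m/s².
Falls 23.1 m from rest: t = √(2·23.1/10) = 2.15 s; v = g·t = 21.5 m/s.
Total time = 2.15 + 2.15 = 4.30 s

4.30 s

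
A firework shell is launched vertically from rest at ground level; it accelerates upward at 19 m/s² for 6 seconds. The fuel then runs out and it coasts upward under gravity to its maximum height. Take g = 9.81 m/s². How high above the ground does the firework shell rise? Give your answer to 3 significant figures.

1000 m

Phase 1 (powered ascent): v₀ = 0 m/s, a = 19 m/s².
v = v₀ + at = 0 + (19)(6) = 114 m/s
Δx = v₀t + ½at² = 0·6 + 0.5·19·6² = 342 m

Phase 2 (coasting upward): v₀ = 114 m/s, a = -9.81 m/s².
v = v₀ + at → t = (0 − 114) / -9.81 = 11.6 s
v² = v₀² + 2aΔx → Δx = (0² − 114²)/(2·-9.81) = 662 m
Maximum height = 342 + 662 = 1000 m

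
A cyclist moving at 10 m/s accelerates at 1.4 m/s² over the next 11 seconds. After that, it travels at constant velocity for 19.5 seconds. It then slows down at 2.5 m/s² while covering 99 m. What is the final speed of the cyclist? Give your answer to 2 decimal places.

12.25 m/s

Phase 1 (accelerating): v₀ = 10.0 m/s, a = 1.4 m/s².
v = v₀ + at = 10.0 + (1.4)(11) = 25.4 m/s
Δx = v₀t + ½at² = 10.0·11 + 0.5·1.4·11² = 195 m

Phase 2 (constant speed): v₀ = 25.4 m/s, a = 0 m/s².
v = v₀ + at = 25.4 + (0)(19.5) = 25.4 m/s
Δx = v₀t + ½at² = 25.4·19.5 + 0.5·0·19.5² = 495 m

Phase 3 (decelerating): v₀ = 25.4 m/s, a = -2.5 m/s².
v² = v₀² + 2aΔx = 25.4² + 2·-2.5·99 = 150 → v = 12.3 m/s
t = (v − v₀)/a = (12.3 − 25.4)/-2.5 = 5.26 s
Final speed = 12.3 m/s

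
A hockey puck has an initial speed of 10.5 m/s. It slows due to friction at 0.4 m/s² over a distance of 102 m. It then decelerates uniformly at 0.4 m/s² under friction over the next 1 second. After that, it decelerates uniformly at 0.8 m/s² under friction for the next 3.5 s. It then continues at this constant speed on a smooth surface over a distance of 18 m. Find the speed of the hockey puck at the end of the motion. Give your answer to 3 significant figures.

Phase 1 (decelerating): v₀ = 10.5 m/s, a = -0.4 m/s².
v² = v₀² + 2aΔx = 10.5² + 2·-0.4·102 = 28.6 → v = 5.35 m/s
t = (v − v₀)/a = (5.35 − 10.5)/-0.4 = 12.9 s

Phase 2 (decelerating): v₀ = 5.35 m/s, a = -0.4 m/s².
v = v₀ + at = 5.35 + (-0.4)(1) = 4.95 m/s
Δx = v₀t + ½at² = 5.35·1 + 0.5·-0.4·1² = 5.15 m

Phase 3 (decelerating): v₀ = 4.95 m/s, a = -0.8 m/s².
v = v₀ + at = 4.95 + (-0.8)(3.5) = 2.15 m/s
Δx = v₀t + ½at² = 4.95·3.5 + 0.5·-0.8·3.5² = 12.4 m

Phase 4 (constant speed): v₀ = 2.15 m/s, a = 0 m/s².
Constant speed: t = d/v = 18/2.15 = 8.36 s
Final speed = 2.15 m/s

2.15 m/s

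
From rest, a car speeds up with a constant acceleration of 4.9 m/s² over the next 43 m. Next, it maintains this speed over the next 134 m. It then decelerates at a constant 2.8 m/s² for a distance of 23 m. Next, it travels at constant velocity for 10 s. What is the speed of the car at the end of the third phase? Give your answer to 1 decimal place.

17.1 m/s

Phase 1 (accelerating): v₀ = 0 m/s, a = 4.9 m/s².
v² = v₀² + 2aΔx = 0² + 2·4.9·43 = 421 → v = 20.5 m/s
t = (v − v₀)/a = (20.5 − 0)/4.9 = 4.19 s

Phase 2 (constant speed): v₀ = 20.5 m/s, a = 0 m/s².
Constant speed: t = d/v = 134/20.5 = 6.53 s

Phase 3 (decelerating): v₀ = 20.5 m/s, a = -2.8 m/s².
v² = v₀² + 2aΔx = 20.5² + 2·-2.8·23 = 293 → v = 17.1 m/s
t = (v − v₀)/a = (17.1 − 20.5)/-2.8 = 1.22 s
Speed at end of phase 3 = 17.1 m/s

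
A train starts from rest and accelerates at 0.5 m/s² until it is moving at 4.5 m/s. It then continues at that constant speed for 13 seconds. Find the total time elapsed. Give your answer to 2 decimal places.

Phase 1 (accelerating): v₀ = 0 m/s, a = 0.5 m/s².
v = v₀ + at → t = (4.5 − 0) / 0.5 = 9.00 s
v² = v₀² + 2aΔx → Δx = (4.5² − 0²)/(2·0.5) = 20.2 m

Phase 2 (constant speed): v₀ = 4.50 m/s, a = 0 m/s².
v = v₀ + at = 4.50 + (0)(13) = 4.50 m/s
Δx = v₀t + ½at² = 4.50·13 + 0.5·0·13² = 58.5 m
Total time = 9.00 + 13.0 = 22.0 s

22.00 s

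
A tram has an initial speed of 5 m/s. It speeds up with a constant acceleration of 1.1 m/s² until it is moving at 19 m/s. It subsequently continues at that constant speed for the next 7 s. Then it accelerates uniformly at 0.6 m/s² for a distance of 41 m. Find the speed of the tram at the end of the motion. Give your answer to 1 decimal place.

Phase 1 (accelerating): v₀ = 5.00 m/s, a = 1.1 m/s².
v = v₀ + at → t = (19 − 5.00) / 1.1 = 12.7 s
v² = v₀² + 2aΔx → Δx = (19² − 5.00²)/(2·1.1) = 153 m

Phase 2 (constant speed): v₀ = 19.0 m/s, a = 0 m/s².
v = v₀ + at = 19.0 + (0)(7) = 19.0 m/s
Δx = v₀t + ½at² = 19.0·7 + 0.5·0·7² = 133 m

Phase 3 (accelerating): v₀ = 19.0 m/s, a = 0.6 m/s².
v² = v₀² + 2aΔx = 19.0² + 2·0.6·41 = 410 → v = 20.3 m/s
t = (v − v₀)/a = (20.3 − 19.0)/0.6 = 2.09 s
Final speed = 20.3 m/s

20.3 m/s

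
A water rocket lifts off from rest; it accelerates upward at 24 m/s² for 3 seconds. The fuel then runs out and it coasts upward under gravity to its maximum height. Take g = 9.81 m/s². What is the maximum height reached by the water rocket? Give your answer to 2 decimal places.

Phase 1 (powered ascent): v₀ = 0 m/s, a = 24 m/s².
v = v₀ + at = 0 + (24)(3) = 72.0 m/s
Δx = v₀t + ½at² = 0·3 + 0.5·24·3² = 108 m

Phase 2 (coasting upward): v₀ = 72.0 m/s, a = -9.81 m/s².
v = v₀ + at → t = (0 − 72.0) / -9.81 = 7.34 s
v² = v₀² + 2aΔx → Δx = (0² − 72.0²)/(2·-9.81) = 264 m
Maximum height = 108 + 264 = 372 m

372.22 m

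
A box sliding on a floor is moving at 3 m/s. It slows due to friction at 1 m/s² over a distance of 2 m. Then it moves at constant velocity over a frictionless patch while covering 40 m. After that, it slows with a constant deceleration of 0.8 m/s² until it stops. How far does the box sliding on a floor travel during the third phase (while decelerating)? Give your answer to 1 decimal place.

3.1 m

Phase 1 (decelerating): v₀ = 3.00 m/s, a = -1 m/s².
v² = v₀² + 2aΔx = 3.00² + 2·-1·2 = 5.00 → v = 2.24 m/s
t = (v − v₀)/a = (2.24 − 3.00)/-1 = 0.764 s

Phase 2 (constant speed): v₀ = 2.24 m/s, a = 0 m/s².
Constant speed: t = d/v = 40/2.24 = 17.9 s

Phase 3 (decelerating): v₀ = 2.24 m/s, a = -0.8 m/s².
v = v₀ + at → t = (0 − 2.24) / -0.8 = 2.80 s
v² = v₀² + 2aΔx → Δx = (0² − 2.24²)/(2·-0.8) = 3.13 m
Distance in phase 3 = 3.13 m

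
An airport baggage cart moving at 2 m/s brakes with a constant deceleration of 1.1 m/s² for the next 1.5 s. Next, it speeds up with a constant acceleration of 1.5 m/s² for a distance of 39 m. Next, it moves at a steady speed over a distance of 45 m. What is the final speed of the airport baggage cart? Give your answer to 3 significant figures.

Phase 1 (decelerating): v₀ = 2.00 m/s, a = -1.1 m/s².
v = v₀ + at = 2.00 + (-1.1)(1.5) = 0.350 m/s
Δx = v₀t + ½at² = 2.00·1.5 + 0.5·-1.1·1.5² = 1.76 m

Phase 2 (accelerating): v₀ = 0.350 m/s, a = 1.5 m/s².
v² = v₀² + 2aΔx = 0.350² + 2·1.5·39 = 117 → v = 10.8 m/s
t = (v − v₀)/a = (10.8 − 0.350)/1.5 = 6.98 s

Phase 3 (constant speed): v₀ = 10.8 m/s, a = 0 m/s².
Constant speed: t = d/v = 45/10.8 = 4.16 s
Final speed = 10.8 m/s

10.8 m/s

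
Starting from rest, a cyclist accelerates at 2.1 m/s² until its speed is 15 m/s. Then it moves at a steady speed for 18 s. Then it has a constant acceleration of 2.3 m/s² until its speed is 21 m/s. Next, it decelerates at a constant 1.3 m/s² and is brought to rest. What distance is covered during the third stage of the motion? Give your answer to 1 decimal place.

47.0 m

Phase 1 (accelerating): v₀ = 0 m/s, a = 2.1 m/s².
v = v₀ + at → t = (15 − 0) / 2.1 = 7.14 s
v² = v₀² + 2aΔx → Δx = (15² − 0²)/(2·2.1) = 53.6 m

Phase 2 (constant speed): v₀ = 15.0 m/s, a = 0 m/s².
v = v₀ + at = 15.0 + (0)(18) = 15.0 m/s
Δx = v₀t + ½at² = 15.0·18 + 0.5·0·18² = 270 m

Phase 3 (accelerating): v₀ = 15.0 m/s, a = 2.3 m/s².
v = v₀ + at → t = (21 − 15.0) / 2.3 = 2.61 s
v² = v₀² + 2aΔx → Δx = (21² − 15.0²)/(2·2.3) = 47.0 m
Distance in phase 3 = 47.0 m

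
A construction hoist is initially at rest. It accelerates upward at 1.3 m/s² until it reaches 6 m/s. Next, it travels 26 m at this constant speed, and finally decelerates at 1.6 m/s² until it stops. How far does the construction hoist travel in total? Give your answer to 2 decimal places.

51.10 m

Phase 1 (accelerating): v₀ = 0 m/s, a = 1.3 m/s².
v = v₀ + at → t = (6 − 0) / 1.3 = 4.62 s
v² = v₀² + 2aΔx → Δx = (6² − 0²)/(2·1.3) = 13.8 m

Phase 2 (constant speed): v₀ = 6.00 m/s, a = 0 m/s².
Constant speed: t = d/v = 26/6.00 = 4.33 s

Phase 3 (decelerating): v₀ = 6.00 m/s, a = -1.6 m/s².
v = v₀ + at → t = (0 − 6.00) / -1.6 = 3.75 s
v² = v₀² + 2aΔx → Δx = (0² − 6.00²)/(2·-1.6) = 11.2 m
Total distance = 13.8 + 26.0 + 11.2 = 51.1 m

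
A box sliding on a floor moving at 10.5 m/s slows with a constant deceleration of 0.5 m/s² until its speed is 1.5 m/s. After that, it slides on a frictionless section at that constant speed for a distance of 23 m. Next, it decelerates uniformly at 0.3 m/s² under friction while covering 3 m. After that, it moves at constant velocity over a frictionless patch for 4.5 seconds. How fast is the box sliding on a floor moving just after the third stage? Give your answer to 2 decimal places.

0.67 m/s

Phase 1 (decelerating): v₀ = 10.5 m/s, a = -0.5 m/s².
v = v₀ + at → t = (1.5 − 10.5) / -0.5 = 18.0 s
v² = v₀² + 2aΔx → Δx = (1.5² − 10.5²)/(2·-0.5) = 108 m

Phase 2 (constant speed): v₀ = 1.50 m/s, a = 0 m/s².
Constant speed: t = d/v = 23/1.50 = 15.3 s

Phase 3 (decelerating): v₀ = 1.50 m/s, a = -0.3 m/s².
v² = v₀² + 2aΔx = 1.50² + 2·-0.3·3 = 0.450 → v = 0.671 m/s
t = (v − v₀)/a = (0.671 − 1.50)/-0.3 = 2.76 s
Speed at end of phase 3 = 0.671 m/s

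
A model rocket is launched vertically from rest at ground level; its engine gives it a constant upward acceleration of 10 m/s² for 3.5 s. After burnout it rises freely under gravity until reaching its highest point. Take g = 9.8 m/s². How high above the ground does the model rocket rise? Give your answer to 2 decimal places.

Phase 1 (powered ascent): v₀ = 0 m/s, a = 10 m/s².
v = v₀ + at = 0 + (10)(3.5) = 35.0 m/s
Δx = v₀t + ½at² = 0·3.5 + 0.5·10·3.5² = 61.2 m

Phase 2 (coasting upward): v₀ = 35.0 m/s, a = -9.8 m/s².
v = v₀ + at → t = (0 − 35.0) / -9.8 = 3.57 s
v² = v₀² + 2aΔx → Δx = (0² − 35.0²)/(2·-9.8) = 62.5 m
Maximum height = 61.2 + 62.5 = 124 m

123.75 m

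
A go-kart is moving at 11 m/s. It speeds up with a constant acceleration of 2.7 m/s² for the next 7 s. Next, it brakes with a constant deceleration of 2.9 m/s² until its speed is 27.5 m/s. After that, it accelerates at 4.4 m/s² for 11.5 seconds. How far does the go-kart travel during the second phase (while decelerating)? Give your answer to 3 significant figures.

Phase 1 (accelerating): v₀ = 11.0 m/s, a = 2.7 m/s².
v = v₀ + at = 11.0 + (2.7)(7) = 29.9 m/s
Δx = v₀t + ½at² = 11.0·7 + 0.5·2.7·7² = 143 m

Phase 2 (decelerating): v₀ = 29.9 m/s, a = -2.9 m/s².
v = v₀ + at → t = (27.5 − 29.9) / -2.9 = 0.828 s
v² = v₀² + 2aΔx → Δx = (27.5² − 29.9²)/(2·-2.9) = 23.8 m
Distance in phase 2 = 23.8 m

23.8 m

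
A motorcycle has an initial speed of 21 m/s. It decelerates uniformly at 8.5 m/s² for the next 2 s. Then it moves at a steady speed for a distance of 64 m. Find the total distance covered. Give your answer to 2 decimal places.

89.00 m

Phase 1 (decelerating): v₀ = 21.0 m/s, a = -8.5 m/s².
v = v₀ + at = 21.0 + (-8.5)(2) = 4.00 m/s
Δx = v₀t + ½at² = 21.0·2 + 0.5·-8.5·2² = 25.0 m

Phase 2 (constant speed): v₀ = 4.00 m/s, a = 0 m/s².
Constant speed: t = d/v = 64/4.00 = 16.0 s
Total distance = 25.0 + 64.0 = 89.0 m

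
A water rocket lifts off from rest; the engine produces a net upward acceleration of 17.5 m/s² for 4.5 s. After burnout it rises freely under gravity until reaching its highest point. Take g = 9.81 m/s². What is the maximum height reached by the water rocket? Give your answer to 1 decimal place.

Phase 1 (powered ascent): v₀ = 0 m/s, a = 17.5 m/s².
v = v₀ + at = 0 + (17.5)(4.5) = 78.8 m/s
Δx = v₀t + ½at² = 0·4.5 + 0.5·17.5·4.5² = 177 m

Phase 2 (coasting upward): v₀ = 78.8 m/s, a = -9.81 m/s².
v = v₀ + at → t = (0 − 78.8) / -9.81 = 8.03 s
v² = v₀² + 2aΔx → Δx = (0² − 78.8²)/(2·-9.81) = 316 m
Maximum height = 177 + 316 = 493 m

493.3 m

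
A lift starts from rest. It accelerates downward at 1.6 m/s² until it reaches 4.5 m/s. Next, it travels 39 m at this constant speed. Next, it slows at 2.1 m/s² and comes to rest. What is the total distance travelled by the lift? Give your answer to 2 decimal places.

50.15 m

Phase 1 (accelerating): v₀ = 0 m/s, a = 1.6 m/s².
v = v₀ + at → t = (4.5 − 0) / 1.6 = 2.81 s
v² = v₀² + 2aΔx → Δx = (4.5² − 0²)/(2·1.6) = 6.33 m

Phase 2 (constant speed): v₀ = 4.50 m/s, a = 0 m/s².
Constant speed: t = d/v = 39/4.50 = 8.67 s

Phase 3 (decelerating): v₀ = 4.50 m/s, a = -2.1 m/s².
v = v₀ + at → t = (0 − 4.50) / -2.1 = 2.14 s
v² = v₀² + 2aΔx → Δx = (0² − 4.50²)/(2·-2.1) = 4.82 m
Total distance = 6.33 + 39.0 + 4.82 = 50.1 m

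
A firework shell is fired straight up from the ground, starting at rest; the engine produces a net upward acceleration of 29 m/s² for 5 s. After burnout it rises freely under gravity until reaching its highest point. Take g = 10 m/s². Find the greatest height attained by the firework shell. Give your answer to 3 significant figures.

Phase 1 (powered ascent): v₀ = 0 m/s, a = 29 m/s².
v = v₀ + at = 0 + (29)(5) = 145 m/s
Δx = v₀t + ½at² = 0·5 + 0.5·29·5² = 362 m

Phase 2 (coasting upward): v₀ = 145 m/s, a = -10 m/s².
v = v₀ + at → t = (0 − 145) / -10 = 14.5 s
v² = v₀² + 2aΔx → Δx = (0² − 145²)/(2·-10) = 1050 m
Maximum height = 362 + 1050 = 1410 m

1410 m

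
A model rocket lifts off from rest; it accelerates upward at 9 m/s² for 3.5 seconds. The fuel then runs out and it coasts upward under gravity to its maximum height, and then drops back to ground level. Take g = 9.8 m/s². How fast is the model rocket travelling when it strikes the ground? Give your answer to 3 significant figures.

Phase 1 (powered ascent): v₀ = 0 m/s, a = 9 m/s².
v = v₀ + at = 0 + (9)(3.5) = 31.5 m/s
Δx = v₀t + ½at² = 0·3.5 + 0.5·9·3.5² = 55.1 m

Phase 2 (coasting upward): v₀ = 31.5 m/s, a = -9.8 m/s².
v = v₀ + at → t = (0 − 31.5) / -9.8 = 3.21 s
v² = v₀² + 2aΔx → Δx = (0² − 31.5²)/(2·-9.8) = 50.6 m

Phase 3 (free fall): v₀ = 0 m/s, a = -9.8 m/s².
Falls 106 m from rest: t = √(2·106/9.8) = 4.65 s; v = g·t = 45.5 m/s.
Impact speed = 45.5 m/s

45.5 m/s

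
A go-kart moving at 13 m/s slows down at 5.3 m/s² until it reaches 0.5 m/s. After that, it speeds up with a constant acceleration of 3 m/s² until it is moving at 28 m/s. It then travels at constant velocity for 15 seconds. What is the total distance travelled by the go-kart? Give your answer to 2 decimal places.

Phase 1 (decelerating): v₀ = 13.0 m/s, a = -5.3 m/s².
v = v₀ + at → t = (0.5 − 13.0) / -5.3 = 2.36 s
v² = v₀² + 2aΔx → Δx = (0.5² − 13.0²)/(2·-5.3) = 15.9 m

Phase 2 (accelerating): v₀ = 0.500 m/s, a = 3 m/s².
v = v₀ + at → t = (28 − 0.500) / 3 = 9.17 s
v² = v₀² + 2aΔx → Δx = (28² − 0.500²)/(2·3) = 131 m

Phase 3 (constant speed): v₀ = 28.0 m/s, a = 0 m/s².
v = v₀ + at = 28.0 + (0)(15) = 28.0 m/s
Δx = v₀t + ½at² = 28.0·15 + 0.5·0·15² = 420 m
Total distance = 15.9 + 131 + 420 = 567 m

566.54 m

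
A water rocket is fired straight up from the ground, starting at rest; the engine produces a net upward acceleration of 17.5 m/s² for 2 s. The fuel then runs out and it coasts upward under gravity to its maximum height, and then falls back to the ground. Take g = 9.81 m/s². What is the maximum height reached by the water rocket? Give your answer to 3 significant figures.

97.4 m

Phase 1 (powered ascent): v₀ = 0 m/s, a = 17.5 m/s².
v = v₀ + at = 0 + (17.5)(2) = 35.0 m/s
Δx = v₀t + ½at² = 0·2 + 0.5·17.5·2² = 35.0 m

Phase 2 (coasting upward): v₀ = 35.0 m/s, a = -9.81 m/s².
v = v₀ + at → t = (0 − 35.0) / -9.81 = 3.57 s
v² = v₀² + 2aΔx → Δx = (0² − 35.0²)/(2·-9.81) = 62.4 m
Maximum height = 35.0 + 62.4 = 97.4 m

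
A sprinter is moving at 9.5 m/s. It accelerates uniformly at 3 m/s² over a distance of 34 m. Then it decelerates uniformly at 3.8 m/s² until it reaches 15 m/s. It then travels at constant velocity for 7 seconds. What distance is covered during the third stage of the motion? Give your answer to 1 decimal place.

Phase 1 (accelerating): v₀ = 9.50 m/s, a = 3 m/s².
v² = v₀² + 2aΔx = 9.50² + 2·3·34 = 294 → v = 17.2 m/s
t = (v − v₀)/a = (17.2 − 9.50)/3 = 2.55 s

Phase 2 (decelerating): v₀ = 17.2 m/s, a = -3.8 m/s².
v = v₀ + at → t = (15 − 17.2) / -3.8 = 0.567 s
v² = v₀² + 2aΔx → Δx = (15² − 17.2²)/(2·-3.8) = 9.11 m

Phase 3 (constant speed): v₀ = 15.0 m/s, a = 0 m/s².
v = v₀ + at = 15.0 + (0)(7) = 15.0 m/s
Δx = v₀t + ½at² = 15.0·7 + 0.5·0·7² = 105 m
Distance in phase 3 = 105 m

105.0 m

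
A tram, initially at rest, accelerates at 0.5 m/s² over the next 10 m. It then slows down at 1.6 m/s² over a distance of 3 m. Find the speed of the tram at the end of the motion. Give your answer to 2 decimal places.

0.63 m/s

Phase 1 (accelerating): v₀ = 0 m/s, a = 0.5 m/s².
v² = v₀² + 2aΔx = 0² + 2·0.5·10 = 10.0 → v = 3.16 m/s
t = (v − v₀)/a = (3.16 − 0)/0.5 = 6.32 s

Phase 2 (decelerating): v₀ = 3.16 m/s, a = -1.6 m/s².
v² = v₀² + 2aΔx = 3.16² + 2·-1.6·3 = 0.400 → v = 0.632 m/s
t = (v − v₀)/a = (0.632 − 3.16)/-1.6 = 1.58 s
Final speed = 0.632 m/s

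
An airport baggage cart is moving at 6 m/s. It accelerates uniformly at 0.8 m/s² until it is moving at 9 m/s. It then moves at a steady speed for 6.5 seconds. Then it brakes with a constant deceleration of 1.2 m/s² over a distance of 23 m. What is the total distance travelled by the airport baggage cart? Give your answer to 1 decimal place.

Phase 1 (accelerating): v₀ = 6.00 m/s, a = 0.8 m/s².
v = v₀ + at → t = (9 − 6.00) / 0.8 = 3.75 s
v² = v₀² + 2aΔx → Δx = (9² − 6.00²)/(2·0.8) = 28.1 m

Phase 2 (constant speed): v₀ = 9.00 m/s, a = 0 m/s².
v = v₀ + at = 9.00 + (0)(6.5) = 9.00 m/s
Δx = v₀t + ½at² = 9.00·6.5 + 0.5·0·6.5² = 58.5 m

Phase 3 (decelerating): v₀ = 9.00 m/s, a = -1.2 m/s².
v² = v₀² + 2aΔx = 9.00² + 2·-1.2·23 = 25.8 → v = 5.08 m/s
t = (v − v₀)/a = (5.08 − 9.00)/-1.2 = 3.27 s
Total distance = 28.1 + 58.5 + 23.0 = 110 m

109.6 m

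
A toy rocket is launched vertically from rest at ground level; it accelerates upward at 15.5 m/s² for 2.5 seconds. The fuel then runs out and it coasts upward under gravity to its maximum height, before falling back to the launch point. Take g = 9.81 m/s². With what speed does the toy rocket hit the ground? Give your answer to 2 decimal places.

Phase 1 (powered ascent): v₀ = 0 m/s, a = 15.5 m/s².
v = v₀ + at = 0 + (15.5)(2.5) = 38.8 m/s
Δx = v₀t + ½at² = 0·2.5 + 0.5·15.5·2.5² = 48.4 m

Phase 2 (coasting upward): v₀ = 38.8 m/s, a = -9.81 m/s².
v = v₀ + at → t = (0 − 38.8) / -9.81 = 3.95 s
v² = v₀² + 2aΔx → Δx = (0² − 38.8²)/(2·-9.81) = 76.5 m

Phase 3 (free fall): v₀ = 0 m/s, a = -9.81 m/s².
Falls 125 m from rest: t = √(2·125/9.81) = 5.05 s; v = g·t = 49.5 m/s.
Impact speed = 49.5 m/s

49.52 m/s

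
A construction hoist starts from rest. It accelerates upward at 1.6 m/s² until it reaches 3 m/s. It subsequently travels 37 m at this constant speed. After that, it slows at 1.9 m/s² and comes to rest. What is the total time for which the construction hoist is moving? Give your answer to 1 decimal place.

Phase 1 (accelerating): v₀ = 0 m/s, a = 1.6 m/s².
v = v₀ + at → t = (3 − 0) / 1.6 = 1.88 s
v² = v₀² + 2aΔx → Δx = (3² − 0²)/(2·1.6) = 2.81 m

Phase 2 (constant speed): v₀ = 3.00 m/s, a = 0 m/s².
Constant speed: t = d/v = 37/3.00 = 12.3 s

Phase 3 (decelerating): v₀ = 3.00 m/s, a = -1.9 m/s².
v = v₀ + at → t = (0 − 3.00) / -1.9 = 1.58 s
v² = v₀² + 2aΔx → Δx = (0² − 3.00²)/(2·-1.9) = 2.37 m
Total time = 1.88 + 12.3 + 1.58 = 15.8 s

15.8 s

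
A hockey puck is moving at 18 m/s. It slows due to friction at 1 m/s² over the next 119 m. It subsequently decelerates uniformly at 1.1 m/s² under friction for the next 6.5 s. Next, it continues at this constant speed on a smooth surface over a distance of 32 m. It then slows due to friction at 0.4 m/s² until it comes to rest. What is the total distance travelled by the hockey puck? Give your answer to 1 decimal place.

Phase 1 (decelerating): v₀ = 18.0 m/s, a = -1 m/s².
v² = v₀² + 2aΔx = 18.0² + 2·-1·119 = 86.0 → v = 9.27 m/s
t = (v − v₀)/a = (9.27 − 18.0)/-1 = 8.73 s

Phase 2 (decelerating): v₀ = 9.27 m/s, a = -1.1 m/s².
v = v₀ + at = 9.27 + (-1.1)(6.5) = 2.12 m/s
Δx = v₀t + ½at² = 9.27·6.5 + 0.5·-1.1·6.5² = 37.0 m

Phase 3 (constant speed): v₀ = 2.12 m/s, a = 0 m/s².
Constant speed: t = d/v = 32/2.12 = 15.1 s

Phase 4 (decelerating): v₀ = 2.12 m/s, a = -0.4 m/s².
v = v₀ + at → t = (0 − 2.12) / -0.4 = 5.31 s
v² = v₀² + 2aΔx → Δx = (0² − 2.12²)/(2·-0.4) = 5.64 m
Total distance = 119 + 37.0 + 32.0 + 5.64 = 194 m

193.7 m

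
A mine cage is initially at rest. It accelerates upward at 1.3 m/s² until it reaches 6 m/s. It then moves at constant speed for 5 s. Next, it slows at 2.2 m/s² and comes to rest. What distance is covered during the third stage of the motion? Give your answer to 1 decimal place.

8.2 m

Phase 1 (accelerating): v₀ = 0 m/s, a = 1.3 m/s².
v = v₀ + at → t = (6 − 0) / 1.3 = 4.62 s
v² = v₀² + 2aΔx → Δx = (6² − 0²)/(2·1.3) = 13.8 m

Phase 2 (constant speed): v₀ = 6.00 m/s, a = 0 m/s².
v = v₀ + at = 6.00 + (0)(5) = 6.00 m/s
Δx = v₀t + ½at² = 6.00·5 + 0.5·0·5² = 30.0 m

Phase 3 (decelerating): v₀ = 6.00 m/s, a = -2.2 m/s².
v = v₀ + at → t = (0 − 6.00) / -2.2 = 2.73 s
v² = v₀² + 2aΔx → Δx = (0² − 6.00²)/(2·-2.2) = 8.18 m
Distance in phase 3 = 8.18 m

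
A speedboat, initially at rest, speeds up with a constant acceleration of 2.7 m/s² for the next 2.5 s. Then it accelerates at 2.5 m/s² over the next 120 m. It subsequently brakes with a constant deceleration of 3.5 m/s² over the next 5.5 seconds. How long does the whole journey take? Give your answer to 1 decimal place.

15.5 s

Phase 1 (accelerating): v₀ = 0 m/s, a = 2.7 m/s².
v = v₀ + at = 0 + (2.7)(2.5) = 6.75 m/s
Δx = v₀t + ½at² = 0·2.5 + 0.5·2.7·2.5² = 8.44 m

Phase 2 (accelerating): v₀ = 6.75 m/s, a = 2.5 m/s².
v² = v₀² + 2aΔx = 6.75² + 2·2.5·120 = 646 → v = 25.4 m/s
t = (v − v₀)/a = (25.4 − 6.75)/2.5 = 7.46 s

Phase 3 (decelerating): v₀ = 25.4 m/s, a = -3.5 m/s².
v = v₀ + at = 25.4 + (-3.5)(5.5) = 6.16 m/s
Δx = v₀t + ½at² = 25.4·5.5 + 0.5·-3.5·5.5² = 86.8 m
Total time = 2.50 + 7.46 + 5.50 = 15.5 s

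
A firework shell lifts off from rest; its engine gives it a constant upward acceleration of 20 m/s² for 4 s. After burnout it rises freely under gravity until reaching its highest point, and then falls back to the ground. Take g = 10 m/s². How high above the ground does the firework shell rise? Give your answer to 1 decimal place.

480.0 m

Phase 1 (powered ascent): v₀ = 0 m/s, a = 20 m/s².
v = v₀ + at = 0 + (20)(4) = 80.0 m/s
Δx = v₀t + ½at² = 0·4 + 0.5·20·4² = 160 m

Phase 2 (coasting upward): v₀ = 80.0 m/s, a = -10 m/s².
v = v₀ + at → t = (0 − 80.0) / -10 = 8.00 s
v² = v₀² + 2aΔx → Δx = (0² − 80.0²)/(2·-10) = 320 m
Maximum height = 160 + 320 = 480 m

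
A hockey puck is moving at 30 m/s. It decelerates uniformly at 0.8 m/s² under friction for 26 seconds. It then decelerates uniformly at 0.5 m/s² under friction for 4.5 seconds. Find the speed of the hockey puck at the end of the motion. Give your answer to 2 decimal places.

Phase 1 (decelerating): v₀ = 30.0 m/s, a = -0.8 m/s².
v = v₀ + at = 30.0 + (-0.8)(26) = 9.20 m/s
Δx = v₀t + ½at² = 30.0·26 + 0.5·-0.8·26² = 510 m

Phase 2 (decelerating): v₀ = 9.20 m/s, a = -0.5 m/s².
v = v₀ + at = 9.20 + (-0.5)(4.5) = 6.95 m/s
Δx = v₀t + ½at² = 9.20·4.5 + 0.5·-0.5·4.5² = 36.3 m
Final speed = 6.95 m/s

6.95 m/s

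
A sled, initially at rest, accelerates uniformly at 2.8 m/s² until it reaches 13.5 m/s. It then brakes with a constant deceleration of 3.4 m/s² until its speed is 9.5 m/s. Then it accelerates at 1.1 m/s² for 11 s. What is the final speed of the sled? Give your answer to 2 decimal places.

21.60 m/s

Phase 1 (accelerating): v₀ = 0 m/s, a = 2.8 m/s².
v = v₀ + at → t = (13.5 − 0) / 2.8 = 4.82 s
v² = v₀² + 2aΔx → Δx = (13.5² − 0²)/(2·2.8) = 32.5 m

Phase 2 (decelerating): v₀ = 13.5 m/s, a = -3.4 m/s².
v = v₀ + at → t = (9.5 − 13.5) / -3.4 = 1.18 s
v² = v₀² + 2aΔx → Δx = (9.5² − 13.5²)/(2·-3.4) = 13.5 m

Phase 3 (accelerating): v₀ = 9.50 m/s, a = 1.1 m/s².
v = v₀ + at = 9.50 + (1.1)(11) = 21.6 m/s
Δx = v₀t + ½at² = 9.50·11 + 0.5·1.1·11² = 171 m
Final speed = 21.6 m/s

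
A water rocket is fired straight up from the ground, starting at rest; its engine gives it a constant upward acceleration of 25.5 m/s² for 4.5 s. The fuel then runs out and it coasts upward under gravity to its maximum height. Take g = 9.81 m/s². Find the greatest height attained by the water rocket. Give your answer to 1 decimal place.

929.3 m

Phase 1 (powered ascent): v₀ = 0 m/s, a = 25.5 m/s².
v = v₀ + at = 0 + (25.5)(4.5) = 115 m/s
Δx = v₀t + ½at² = 0·4.5 + 0.5·25.5·4.5² = 258 m

Phase 2 (coasting upward): v₀ = 115 m/s, a = -9.81 m/s².
v = v₀ + at → t = (0 − 115) / -9.81 = 11.7 s
v² = v₀² + 2aΔx → Δx = (0² − 115²)/(2·-9.81) = 671 m
Maximum height = 258 + 671 = 929 m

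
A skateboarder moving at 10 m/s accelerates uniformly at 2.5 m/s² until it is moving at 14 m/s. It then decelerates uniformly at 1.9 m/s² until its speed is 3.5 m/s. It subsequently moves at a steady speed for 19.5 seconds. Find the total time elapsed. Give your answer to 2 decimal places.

26.63 s

Phase 1 (accelerating): v₀ = 10.0 m/s, a = 2.5 m/s².
v = v₀ + at → t = (14 − 10.0) / 2.5 = 1.60 s
v² = v₀² + 2aΔx → Δx = (14² − 10.0²)/(2·2.5) = 19.2 m

Phase 2 (decelerating): v₀ = 14.0 m/s, a = -1.9 m/s².
v = v₀ + at → t = (3.5 − 14.0) / -1.9 = 5.53 s
v² = v₀² + 2aΔx → Δx = (3.5² − 14.0²)/(2·-1.9) = 48.4 m

Phase 3 (constant speed): v₀ = 3.50 m/s, a = 0 m/s².
v = v₀ + at = 3.50 + (0)(19.5) = 3.50 m/s
Δx = v₀t + ½at² = 3.50·19.5 + 0.5·0·19.5² = 68.2 m
Total time = 1.60 + 5.53 + 19.5 = 26.6 s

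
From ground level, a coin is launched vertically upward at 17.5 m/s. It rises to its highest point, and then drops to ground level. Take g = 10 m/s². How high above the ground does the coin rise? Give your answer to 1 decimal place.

15.3 m

Phase 1 (rising): v₀ = 17.5 m/s, a = -10 m/s².
v = v₀ + at → t = (0 − 17.5) / -10 = 1.75 s
v² = v₀² + 2aΔx → Δx = (0² − 17.5²)/(2·-10) = 15.3 m
Maximum height = 15.3 m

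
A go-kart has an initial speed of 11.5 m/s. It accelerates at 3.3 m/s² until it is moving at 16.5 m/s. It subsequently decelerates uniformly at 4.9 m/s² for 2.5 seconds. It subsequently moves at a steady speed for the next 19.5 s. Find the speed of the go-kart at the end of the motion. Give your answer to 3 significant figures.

Phase 1 (accelerating): v₀ = 11.5 m/s, a = 3.3 m/s².
v = v₀ + at → t = (16.5 − 11.5) / 3.3 = 1.52 s
v² = v₀² + 2aΔx → Δx = (16.5² − 11.5²)/(2·3.3) = 21.2 m

Phase 2 (decelerating): v₀ = 16.5 m/s, a = -4.9 m/s².
v = v₀ + at = 16.5 + (-4.9)(2.5) = 4.25 m/s
Δx = v₀t + ½at² = 16.5·2.5 + 0.5·-4.9·2.5² = 25.9 m

Phase 3 (constant speed): v₀ = 4.25 m/s, a = 0 m/s².
v = v₀ + at = 4.25 + (0)(19.5) = 4.25 m/s
Δx = v₀t + ½at² = 4.25·19.5 + 0.5·0·19.5² = 82.9 m
Final speed = 4.25 m/s

4.25 m/s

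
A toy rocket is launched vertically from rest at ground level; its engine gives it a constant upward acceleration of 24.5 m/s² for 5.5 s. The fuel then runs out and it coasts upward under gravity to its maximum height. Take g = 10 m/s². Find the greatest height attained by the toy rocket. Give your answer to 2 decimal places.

1278.44 m

Phase 1 (powered ascent): v₀ = 0 m/s, a = 24.5 m/s².
v = v₀ + at = 0 + (24.5)(5.5) = 135 m/s
Δx = v₀t + ½at² = 0·5.5 + 0.5·24.5·5.5² = 371 m

Phase 2 (coasting upward): v₀ = 135 m/s, a = -10 m/s².
v = v₀ + at → t = (0 − 135) / -10 = 13.5 s
v² = v₀² + 2aΔx → Δx = (0² − 135²)/(2·-10) = 908 m
Maximum height = 371 + 908 = 1280 m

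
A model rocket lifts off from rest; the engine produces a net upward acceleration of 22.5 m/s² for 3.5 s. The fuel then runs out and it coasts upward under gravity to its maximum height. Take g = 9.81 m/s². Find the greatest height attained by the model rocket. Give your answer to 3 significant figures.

454 m

Phase 1 (powered ascent): v₀ = 0 m/s, a = 22.5 m/s².
v = v₀ + at = 0 + (22.5)(3.5) = 78.8 m/s
Δx = v₀t + ½at² = 0·3.5 + 0.5·22.5·3.5² = 138 m

Phase 2 (coasting upward): v₀ = 78.8 m/s, a = -9.81 m/s².
v = v₀ + at → t = (0 − 78.8) / -9.81 = 8.03 s
v² = v₀² + 2aΔx → Δx = (0² − 78.8²)/(2·-9.81) = 316 m
Maximum height = 138 + 316 = 454 m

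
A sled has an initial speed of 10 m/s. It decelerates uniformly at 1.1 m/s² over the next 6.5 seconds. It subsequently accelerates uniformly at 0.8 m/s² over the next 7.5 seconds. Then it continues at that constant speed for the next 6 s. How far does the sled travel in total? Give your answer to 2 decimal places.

Phase 1 (decelerating): v₀ = 10.0 m/s, a = -1.1 m/s².
v = v₀ + at = 10.0 + (-1.1)(6.5) = 2.85 m/s
Δx = v₀t + ½at² = 10.0·6.5 + 0.5·-1.1·6.5² = 41.8 m

Phase 2 (accelerating): v₀ = 2.85 m/s, a = 0.8 m/s².
v = v₀ + at = 2.85 + (0.8)(7.5) = 8.85 m/s
Δx = v₀t + ½at² = 2.85·7.5 + 0.5·0.8·7.5² = 43.9 m

Phase 3 (constant speed): v₀ = 8.85 m/s, a = 0 m/s².
v = v₀ + at = 8.85 + (0)(6) = 8.85 m/s
Δx = v₀t + ½at² = 8.85·6 + 0.5·0·6² = 53.1 m
Total distance = 41.8 + 43.9 + 53.1 = 139 m

138.74 m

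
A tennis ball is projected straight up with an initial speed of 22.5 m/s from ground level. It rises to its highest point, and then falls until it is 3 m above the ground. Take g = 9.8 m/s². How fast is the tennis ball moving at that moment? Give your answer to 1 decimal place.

Phase 1 (rising): v₀ = 22.5 m/s, a = -9.8 m/s².
v = v₀ + at → t = (0 − 22.5) / -9.8 = 2.30 s
v² = v₀² + 2aΔx → Δx = (0² − 22.5²)/(2·-9.8) = 25.8 m

Phase 2 (falling): v₀ = 0 m/s, a = -9.8 m/s².
Falls 22.8 m from rest: t = √(2·22.8/9.8) = 2.16 s; v = g·t = 21.2 m/s.
Final speed = 21.2 m/s

21.2 m/s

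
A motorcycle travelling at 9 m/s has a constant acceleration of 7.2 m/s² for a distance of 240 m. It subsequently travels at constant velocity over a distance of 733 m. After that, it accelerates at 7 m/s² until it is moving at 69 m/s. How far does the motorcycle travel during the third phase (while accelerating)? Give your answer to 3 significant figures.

Phase 1 (accelerating): v₀ = 9.00 m/s, a = 7.2 m/s².
v² = v₀² + 2aΔx = 9.00² + 2·7.2·240 = 3540 → v = 59.5 m/s
t = (v − v₀)/a = (59.5 − 9.00)/7.2 = 7.01 s

Phase 2 (constant speed): v₀ = 59.5 m/s, a = 0 m/s².
Constant speed: t = d/v = 733/59.5 = 12.3 s

Phase 3 (accelerating): v₀ = 59.5 m/s, a = 7 m/s².
v = v₀ + at → t = (69 − 59.5) / 7 = 1.36 s
v² = v₀² + 2aΔx → Δx = (69² − 59.5²)/(2·7) = 87.4 m
Distance in phase 3 = 87.4 m

87.4 m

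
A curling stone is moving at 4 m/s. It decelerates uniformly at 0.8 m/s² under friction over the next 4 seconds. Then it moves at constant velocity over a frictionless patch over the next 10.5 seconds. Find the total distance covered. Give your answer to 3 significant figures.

18.0 m

Phase 1 (decelerating): v₀ = 4.00 m/s, a = -0.8 m/s².
v = v₀ + at = 4.00 + (-0.8)(4) = 0.800 m/s
Δx = v₀t + ½at² = 4.00·4 + 0.5·-0.8·4² = 9.60 m

Phase 2 (constant speed): v₀ = 0.800 m/s, a = 0 m/s².
v = v₀ + at = 0.800 + (0)(10.5) = 0.800 m/s
Δx = v₀t + ½at² = 0.800·10.5 + 0.5·0·10.5² = 8.40 m
Total distance = 9.60 + 8.40 = 18.0 m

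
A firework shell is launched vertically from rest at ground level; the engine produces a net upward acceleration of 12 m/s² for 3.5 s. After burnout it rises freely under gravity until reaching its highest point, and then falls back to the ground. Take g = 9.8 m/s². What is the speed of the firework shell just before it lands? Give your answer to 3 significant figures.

56.6 m/s

Phase 1 (powered ascent): v₀ = 0 m/s, a = 12 m/s².
v = v₀ + at = 0 + (12)(3.5) = 42.0 m/s
Δx = v₀t + ½at² = 0·3.5 + 0.5·12·3.5² = 73.5 m

Phase 2 (coasting upward): v₀ = 42.0 m/s, a = -9.8 m/s².
v = v₀ + at → t = (0 − 42.0) / -9.8 = 4.29 s
v² = v₀² + 2aΔx → Δx = (0² − 42.0²)/(2·-9.8) = 90.0 m

Phase 3 (free fall): v₀ = 0 m/s, a = -9.8 m/s².
Falls 164 m from rest: t = √(2·164/9.8) = 5.78 s; v = g·t = 56.6 m/s.
Impact speed = 56.6 m/s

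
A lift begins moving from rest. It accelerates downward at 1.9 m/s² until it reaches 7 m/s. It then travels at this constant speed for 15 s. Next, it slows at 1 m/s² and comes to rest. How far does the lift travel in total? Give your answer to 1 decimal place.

142.4 m

Phase 1 (accelerating): v₀ = 0 m/s, a = 1.9 m/s².
v = v₀ + at → t = (7 − 0) / 1.9 = 3.68 s
v² = v₀² + 2aΔx → Δx = (7² − 0²)/(2·1.9) = 12.9 m

Phase 2 (constant speed): v₀ = 7.00 m/s, a = 0 m/s².
v = v₀ + at = 7.00 + (0)(15) = 7.00 m/s
Δx = v₀t + ½at² = 7.00·15 + 0.5·0·15² = 105 m

Phase 3 (decelerating): v₀ = 7.00 m/s, a = -1 m/s².
v = v₀ + at → t = (0 − 7.00) / -1 = 7.00 s
v² = v₀² + 2aΔx → Δx = (0² − 7.00²)/(2·-1) = 24.5 m
Total distance = 12.9 + 105 + 24.5 = 142 m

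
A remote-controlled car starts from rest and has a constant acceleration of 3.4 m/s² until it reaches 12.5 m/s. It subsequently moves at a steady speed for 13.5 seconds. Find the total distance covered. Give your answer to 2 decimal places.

191.73 m

Phase 1 (accelerating): v₀ = 0 m/s, a = 3.4 m/s².
v = v₀ + at → t = (12.5 − 0) / 3.4 = 3.68 s
v² = v₀² + 2aΔx → Δx = (12.5² − 0²)/(2·3.4) = 23.0 m

Phase 2 (constant speed): v₀ = 12.5 m/s, a = 0 m/s².
v = v₀ + at = 12.5 + (0)(13.5) = 12.5 m/s
Δx = v₀t + ½at² = 12.5·13.5 + 0.5·0·13.5² = 169 m
Total distance = 23.0 + 169 = 192 m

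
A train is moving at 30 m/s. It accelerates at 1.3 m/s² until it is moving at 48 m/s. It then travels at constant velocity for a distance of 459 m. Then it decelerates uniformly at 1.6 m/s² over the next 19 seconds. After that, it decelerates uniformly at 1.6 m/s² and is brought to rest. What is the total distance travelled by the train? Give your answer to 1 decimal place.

Phase 1 (accelerating): v₀ = 30.0 m/s, a = 1.3 m/s².
v = v₀ + at → t = (48 − 30.0) / 1.3 = 13.8 s
v² = v₀² + 2aΔx → Δx = (48² − 30.0²)/(2·1.3) = 540 m

Phase 2 (constant speed): v₀ = 48.0 m/s, a = 0 m/s².
Constant speed: t = d/v = 459/48.0 = 9.56 s

Phase 3 (decelerating): v₀ = 48.0 m/s, a = -1.6 m/s².
v = v₀ + at = 48.0 + (-1.6)(19) = 17.6 m/s
Δx = v₀t + ½at² = 48.0·19 + 0.5·-1.6·19² = 623 m

Phase 4 (decelerating): v₀ = 17.6 m/s, a = -1.6 m/s².
v = v₀ + at → t = (0 − 17.6) / -1.6 = 11.0 s
v² = v₀² + 2aΔx → Δx = (0² − 17.6²)/(2·-1.6) = 96.8 m
Total distance = 540 + 459 + 623 + 96.8 = 1720 m

1719.0 m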